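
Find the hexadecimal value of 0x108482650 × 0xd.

Multiply each base-16 digit by 13, carrying:
  0×13 = 0 → write 0
  5×13 = 65 → write 1 carry 4
  6×13+4 = 82 → write 2 carry 5
  2×13+5 = 31 → write f carry 1
  8×13+1 = 105 → write 9 carry 6
  4×13+6 = 58 → write a carry 3
  8×13+3 = 107 → write b carry 6
  0×13+6 = 6 → write 6
  1×13 = 13 → write d

0xd6ba9f210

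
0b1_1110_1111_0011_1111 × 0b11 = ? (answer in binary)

Multiply each base-2 digit by 3, carrying:
  1×3 = 3 → write 1 carry 1
  1×3+1 = 4 → write 0 carry 2
  1×3+2 = 5 → write 1 carry 2
  1×3+2 = 5 → write 1 carry 2
  1×3+2 = 5 → write 1 carry 2
  1×3+2 = 5 → write 1 carry 2
  0×3+2 = 2 → write 0 carry 1
  0×3+1 = 1 → write 1
  1×3 = 3 → write 1 carry 1
  1×3+1 = 4 → write 0 carry 2
  1×3+2 = 5 → write 1 carry 2
  1×3+2 = 5 → write 1 carry 2
  0×3+2 = 2 → write 0 carry 1
  1×3+1 = 4 → write 0 carry 2
  1×3+2 = 5 → write 1 carry 2
  1×3+2 = 5 → write 1 carry 2
  1×3+2 = 5 → write 1 carry 2
  remaining carry: 10

0b1011100110110111101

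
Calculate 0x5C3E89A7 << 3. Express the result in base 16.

3 bits is not a whole number of base-16 digits; in binary: 1011100001111101000100110100111 << 3 = 1011100001111101000100110100111000.

0x2E1F44D38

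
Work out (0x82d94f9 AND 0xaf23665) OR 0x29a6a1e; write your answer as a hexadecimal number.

0x82d94f9 AND 0xaf23665 = 0x8201461.
Then OR with 0x29a6a1e.

0xaba7e7f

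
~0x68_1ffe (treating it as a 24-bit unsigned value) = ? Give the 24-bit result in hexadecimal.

0x97e001

Each hex digit d becomes f−d:
  6→9, 8→7, 1→e, f→0, f→0, e→1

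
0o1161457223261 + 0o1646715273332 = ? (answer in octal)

0o3030374516613

Add column by column in base 8, right to left:
  1+2 = 3
  6+3 = 1 carry 1
  2+3+1 = 6
  3+3 = 6
  2+7 = 1 carry 1
  2+2+1 = 5
  7+5 = 4 carry 1
  5+1+1 = 7
  4+7 = 3 carry 1
  1+6+1 = 0 carry 1
  6+4+1 = 3 carry 1
  1+6+1 = 0 carry 1
  1+1+1 = 3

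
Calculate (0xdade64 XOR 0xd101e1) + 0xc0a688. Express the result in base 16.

0xcc860d

First 0xdade64 XOR 0xd101e1 = 0x0bdf85.
Add column by column in base 16, right to left:
  5+8 = d
  8+8 = 0 carry 1
  f+6+1 = 6 carry 1
  d+a+1 = 8 carry 1
  b+0+1 = c
  0+c = c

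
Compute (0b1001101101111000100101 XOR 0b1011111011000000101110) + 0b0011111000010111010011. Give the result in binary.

First 0b1001101101111000100101 XOR 0b1011111011000000101110 = 0b0010010110111000001011.
Add column by column in base 2, right to left:
  1+1 = 0 carry 1
  1+1+1 = 1 carry 1
  0+0+1 = 1
  1+0 = 1
  0+1 = 1
  0+0 = 0
  0+1 = 1
  0+1 = 1
  0+1 = 1
  1+0 = 1
  1+1 = 0 carry 1
  1+0+1 = 0 carry 1
  0+0+1 = 1
  1+0 = 1
  1+0 = 1
  0+1 = 1
  1+1 = 0 carry 1
  0+1+1 = 0 carry 1
  0+1+1 = 0 carry 1
  1+1+1 = 1 carry 1
  final carry 1

0b110001111001111011110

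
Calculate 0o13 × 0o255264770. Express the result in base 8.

0o3562706650

Multiply each base-8 digit by 11, carrying:
  0×11 = 0 → write 0
  7×11 = 77 → write 5 carry 9
  7×11+9 = 86 → write 6 carry 10
  4×11+10 = 54 → write 6 carry 6
  6×11+6 = 72 → write 0 carry 9
  2×11+9 = 31 → write 7 carry 3
  5×11+3 = 58 → write 2 carry 7
  5×11+7 = 62 → write 6 carry 7
  2×11+7 = 29 → write 5 carry 3
  remaining carry: 3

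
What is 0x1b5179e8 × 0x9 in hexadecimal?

0xf5dd4928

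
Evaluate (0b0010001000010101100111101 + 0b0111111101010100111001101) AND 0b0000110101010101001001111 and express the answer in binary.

Add column by column in base 2, right to left:
  1+1 = 0 carry 1
  0+0+1 = 1
  1+1 = 0 carry 1
  1+1+1 = 1 carry 1
  1+0+1 = 0 carry 1
  1+0+1 = 0 carry 1
  0+1+1 = 0 carry 1
  0+1+1 = 0 carry 1
  1+1+1 = 1 carry 1
  1+0+1 = 0 carry 1
  0+0+1 = 1
  1+1 = 0 carry 1
  0+0+1 = 1
  1+1 = 0 carry 1
  0+0+1 = 1
  0+1 = 1
  0+0 = 0
  0+1 = 1
  1+1 = 0 carry 1
  0+1+1 = 0 carry 1
  0+1+1 = 0 carry 1
  0+1+1 = 0 carry 1
  1+1+1 = 1 carry 1
  0+1+1 = 0 carry 1
  final carry 1
Sum = 0b1010000101101010100001010; now AND with 0b0000110101010101001001111:
  1010000101101010100001010
& 0000110101010101001001111
= 0000000101000000000001010

0b101000000000001010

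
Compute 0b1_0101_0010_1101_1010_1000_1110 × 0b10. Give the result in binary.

Multiply each base-2 digit by 2, carrying:
  0×2 = 0 → write 0
  1×2 = 2 → write 0 carry 1
  1×2+1 = 3 → write 1 carry 1
  1×2+1 = 3 → write 1 carry 1
  0×2+1 = 1 → write 1
  0×2 = 0 → write 0
  0×2 = 0 → write 0
  1×2 = 2 → write 0 carry 1
  0×2+1 = 1 → write 1
  1×2 = 2 → write 0 carry 1
  0×2+1 = 1 → write 1
  1×2 = 2 → write 0 carry 1
  1×2+1 = 3 → write 1 carry 1
  0×2+1 = 1 → write 1
  1×2 = 2 → write 0 carry 1
  1×2+1 = 3 → write 1 carry 1
  0×2+1 = 1 → write 1
  1×2 = 2 → write 0 carry 1
  0×2+1 = 1 → write 1
  0×2 = 0 → write 0
  1×2 = 2 → write 0 carry 1
  0×2+1 = 1 → write 1
  1×2 = 2 → write 0 carry 1
  0×2+1 = 1 → write 1
  1×2 = 2 → write 0 carry 1
  remaining carry: 1

0b10101001011011010100011100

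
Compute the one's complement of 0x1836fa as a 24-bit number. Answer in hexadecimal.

0xe7c905

Each hex digit d becomes f−d:
  1→e, 8→7, 3→c, 6→9, f→0, a→5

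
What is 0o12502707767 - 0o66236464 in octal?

0o12414451303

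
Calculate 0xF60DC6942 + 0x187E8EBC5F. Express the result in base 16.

0x27DF6B25A1

Add column by column in base 16, right to left:
  2+F = 1 carry 1
  4+5+1 = A
  9+C = 5 carry 1
  6+B+1 = 2 carry 1
  C+E+1 = B carry 1
  D+8+1 = 6 carry 1
  0+E+1 = F
  6+7 = D
  F+8 = 7 carry 1
  0+1+1 = 2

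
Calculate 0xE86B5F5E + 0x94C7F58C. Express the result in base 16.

Add column by column in base 16, right to left:
  E+C = A carry 1
  5+8+1 = E
  F+5 = 4 carry 1
  5+F+1 = 5 carry 1
  B+7+1 = 3 carry 1
  6+C+1 = 3 carry 1
  8+4+1 = D
  E+9 = 7 carry 1
  final carry 1

0x17D3354EA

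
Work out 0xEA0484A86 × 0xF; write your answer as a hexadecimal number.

0xDB643C5DDA

Multiply each base-16 digit by 15, carrying:
  6×15 = 90 → write A carry 5
  8×15+5 = 125 → write D carry 7
  A×15+7 = 157 → write D carry 9
  4×15+9 = 69 → write 5 carry 4
  8×15+4 = 124 → write C carry 7
  4×15+7 = 67 → write 3 carry 4
  0×15+4 = 4 → write 4
  A×15 = 150 → write 6 carry 9
  E×15+9 = 219 → write B carry 13
  remaining carry: D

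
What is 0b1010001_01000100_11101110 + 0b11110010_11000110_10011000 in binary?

0b1010001000000101110000110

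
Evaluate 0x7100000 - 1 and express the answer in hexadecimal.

0x70FFFFF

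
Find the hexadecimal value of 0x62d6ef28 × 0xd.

0x504ea2508

Multiply each base-16 digit by 13, carrying:
  8×13 = 104 → write 8 carry 6
  2×13+6 = 32 → write 0 carry 2
  f×13+2 = 197 → write 5 carry 12
  e×13+12 = 194 → write 2 carry 12
  6×13+12 = 90 → write a carry 5
  d×13+5 = 174 → write e carry 10
  2×13+10 = 36 → write 4 carry 2
  6×13+2 = 80 → write 0 carry 5
  remaining carry: 5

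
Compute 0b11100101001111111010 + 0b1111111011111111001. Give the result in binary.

Add column by column in base 2, right to left:
  0+1 = 1
  1+0 = 1
  0+0 = 0
  1+1 = 0 carry 1
  1+1+1 = 1 carry 1
  1+1+1 = 1 carry 1
  1+1+1 = 1 carry 1
  1+1+1 = 1 carry 1
  1+1+1 = 1 carry 1
  1+1+1 = 1 carry 1
  0+1+1 = 0 carry 1
  0+0+1 = 1
  1+1 = 0 carry 1
  0+1+1 = 0 carry 1
  1+1+1 = 1 carry 1
  0+1+1 = 0 carry 1
  0+1+1 = 0 carry 1
  1+1+1 = 1 carry 1
  1+1+1 = 1 carry 1
  1+0+1 = 0 carry 1
  final carry 1

0b101100100101111110011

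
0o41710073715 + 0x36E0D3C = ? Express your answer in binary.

0o41710073715 = 0b100001111001000000111011111001101 in binary.
0x36E0D3C = 0b11011011100000110100111100 in binary.
Add column by column in base 2, right to left:
  1+0 = 1
  0+0 = 0
  1+1 = 0 carry 1
  1+1+1 = 1 carry 1
  0+1+1 = 0 carry 1
  0+1+1 = 0 carry 1
  1+0+1 = 0 carry 1
  1+0+1 = 0 carry 1
  1+1+1 = 1 carry 1
  1+0+1 = 0 carry 1
  1+1+1 = 1 carry 1
  0+1+1 = 0 carry 1
  1+0+1 = 0 carry 1
  1+0+1 = 0 carry 1
  1+0+1 = 0 carry 1
  0+0+1 = 1
  0+0 = 0
  0+1 = 1
  0+1 = 1
  0+1 = 1
  0+0 = 0
  1+1 = 0 carry 1
  0+1+1 = 0 carry 1
  0+0+1 = 1
  1+1 = 0 carry 1
  1+1+1 = 1 carry 1
  1+0+1 = 0 carry 1
  1+0+1 = 0 carry 1
  0+0+1 = 1
  0+0 = 0
  0+0 = 0
  0+0 = 0
  1+0 = 1

0b100010010100011101000010100001001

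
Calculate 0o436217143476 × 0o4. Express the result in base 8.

0o2171074616370

Multiply each base-8 digit by 4, carrying:
  6×4 = 24 → write 0 carry 3
  7×4+3 = 31 → write 7 carry 3
  4×4+3 = 19 → write 3 carry 2
  3×4+2 = 14 → write 6 carry 1
  4×4+1 = 17 → write 1 carry 2
  1×4+2 = 6 → write 6
  7×4 = 28 → write 4 carry 3
  1×4+3 = 7 → write 7
  2×4 = 8 → write 0 carry 1
  6×4+1 = 25 → write 1 carry 3
  3×4+3 = 15 → write 7 carry 1
  4×4+1 = 17 → write 1 carry 2
  remaining carry: 2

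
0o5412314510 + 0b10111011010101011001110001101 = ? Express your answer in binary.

0b1000011100101000100110011010101

0o5412314510 = 0b101100001010011001100101001000 in binary.
Add column by column in base 2, right to left:
  0+1 = 1
  0+0 = 0
  0+1 = 1
  1+1 = 0 carry 1
  0+0+1 = 1
  0+0 = 0
  1+0 = 1
  0+1 = 1
  1+1 = 0 carry 1
  0+1+1 = 0 carry 1
  0+0+1 = 1
  1+0 = 1
  1+1 = 0 carry 1
  0+1+1 = 0 carry 1
  0+0+1 = 1
  1+1 = 0 carry 1
  1+0+1 = 0 carry 1
  0+1+1 = 0 carry 1
  0+0+1 = 1
  1+1 = 0 carry 1
  0+0+1 = 1
  1+1 = 0 carry 1
  0+1+1 = 0 carry 1
  0+0+1 = 1
  0+1 = 1
  0+1 = 1
  1+1 = 0 carry 1
  1+0+1 = 0 carry 1
  0+1+1 = 0 carry 1
  1+0+1 = 0 carry 1
  final carry 1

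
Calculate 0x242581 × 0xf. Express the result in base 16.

0x21e328f

Multiply each base-16 digit by 15, carrying:
  1×15 = 15 → write f
  8×15 = 120 → write 8 carry 7
  5×15+7 = 82 → write 2 carry 5
  2×15+5 = 35 → write 3 carry 2
  4×15+2 = 62 → write e carry 3
  2×15+3 = 33 → write 1 carry 2
  remaining carry: 2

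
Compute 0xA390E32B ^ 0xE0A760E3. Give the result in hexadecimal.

XOR each hex digit independently (no carries):
  A^E=4, 3^0=3, 9^A=3, 0^7=7, E^6=8, 3^0=3, 2^E=C, B^3=8

0x433783C8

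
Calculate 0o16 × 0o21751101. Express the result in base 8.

0o373277616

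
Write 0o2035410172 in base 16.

Each octal digit is 3 bits: 2=010 0=000 3=011 5=101 4=100 1=001 0=000 1=001 7=111 2=010.
Group the bits into nibbles: 0001 0000 0111 0110 0001 0000 0111 1010 → 1076107A.

0x1076107A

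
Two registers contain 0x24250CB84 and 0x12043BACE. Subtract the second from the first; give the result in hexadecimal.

0x1220D10B6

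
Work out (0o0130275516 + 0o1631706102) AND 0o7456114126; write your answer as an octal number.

0o1442000020

Add column by column in base 8, right to left:
  6+2 = 0 carry 1
  1+0+1 = 2
  5+1 = 6
  5+6 = 3 carry 1
  7+0+1 = 0 carry 1
  2+7+1 = 2 carry 1
  0+1+1 = 2
  3+3 = 6
  1+6 = 7
  0+1 = 1
Sum = 0o1762203620; now AND with 0o7456114126:
  1&7=1, 7&4=4, 6&5=4, 2&6=2, 2&1=0, 0&1=0, 3&4=0, 6&1=0, 2&2=2, 0&6=0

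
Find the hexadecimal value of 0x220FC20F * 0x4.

0x883F083C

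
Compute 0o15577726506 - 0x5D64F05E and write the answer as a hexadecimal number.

0x109ABCE8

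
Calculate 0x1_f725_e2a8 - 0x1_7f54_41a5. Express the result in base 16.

0x77d1a103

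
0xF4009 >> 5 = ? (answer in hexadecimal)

5 bits is not a whole number of base-16 digits; in binary: 11110100000000001001 >> 5 = 111101000000000.

0x7A00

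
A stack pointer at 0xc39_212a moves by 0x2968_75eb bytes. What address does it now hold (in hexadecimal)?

0x35a19715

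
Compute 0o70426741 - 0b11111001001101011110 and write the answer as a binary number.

0o70426741 = 0b111000100010110111100001 in binary.
Subtract column by column in base 2:
  1-0 → 1
  0-1 → 1 (borrow)
  0-1-1 → 0 (borrow)
  0-1-1 → 0 (borrow)
  0-1-1 → 0 (borrow)
  1-0-1 → 0
  1-1 → 0
  1-0 → 1
  1-1 → 0
  0-1 → 1 (borrow)
  1-0-1 → 0
  1-0 → 1
  0-1 → 1 (borrow)
  1-0-1 → 0
  0-0 → 0
  0-1 → 1 (borrow)
  0-1-1 → 0 (borrow)
  1-1-1 → 1 (borrow)
  0-1-1 → 0 (borrow)
  0-1-1 → 0 (borrow)
  0-0-1 → 1 (borrow)
  1-0-1 → 0
  1-0 → 1
  1-0 → 1

0b110100101001101010000011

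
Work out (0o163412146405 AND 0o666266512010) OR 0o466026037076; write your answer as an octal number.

0o163412146405 AND 0o666266512010 = 0o062002102000.
Then OR with 0o466026037076.

0o466026137076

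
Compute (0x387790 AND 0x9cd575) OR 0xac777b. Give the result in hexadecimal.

0xbc777b

0x387790 AND 0x9cd575 = 0x185510.
Then OR with 0xac777b.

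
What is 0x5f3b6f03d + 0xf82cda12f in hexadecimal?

0x157684916c

Add column by column in base 16, right to left:
  d+f = c carry 1
  3+2+1 = 6
  0+1 = 1
  f+a = 9 carry 1
  6+d+1 = 4 carry 1
  b+c+1 = 8 carry 1
  3+2+1 = 6
  f+8 = 7 carry 1
  5+f+1 = 5 carry 1
  final carry 1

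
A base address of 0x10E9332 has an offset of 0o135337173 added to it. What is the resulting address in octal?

0x10E9332 = 0o103511462 in octal.
Add column by column in base 8, right to left:
  2+3 = 5
  6+7 = 5 carry 1
  4+1+1 = 6
  1+7 = 0 carry 1
  1+3+1 = 5
  5+3 = 0 carry 1
  3+5+1 = 1 carry 1
  0+3+1 = 4
  1+1 = 2

0o241050655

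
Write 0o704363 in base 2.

Each octal digit is 3 bits: 7=111 0=000 4=100 3=011 6=110 3=011.

0b111000100011110011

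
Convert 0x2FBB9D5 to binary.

Expand each hex digit to 4 bits: 2=0010 F=1111 B=1011 B=1011 9=1001 D=1101 5=0101.

0b10111110111011100111010101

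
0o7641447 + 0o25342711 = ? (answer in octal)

0o35204360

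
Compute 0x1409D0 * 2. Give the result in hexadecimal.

0x2813A0

Multiply each base-16 digit by 2, carrying:
  0×2 = 0 → write 0
  D×2 = 26 → write A carry 1
  9×2+1 = 19 → write 3 carry 1
  0×2+1 = 1 → write 1
  4×2 = 8 → write 8
  1×2 = 2 → write 2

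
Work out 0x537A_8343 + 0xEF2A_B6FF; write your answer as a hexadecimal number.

0x142A53A42

Add column by column in base 16, right to left:
  3+F = 2 carry 1
  4+F+1 = 4 carry 1
  3+6+1 = A
  8+B = 3 carry 1
  A+A+1 = 5 carry 1
  7+2+1 = A
  3+F = 2 carry 1
  5+E+1 = 4 carry 1
  final carry 1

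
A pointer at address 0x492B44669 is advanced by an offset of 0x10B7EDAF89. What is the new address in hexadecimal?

0x154AA1F5F2

Add column by column in base 16, right to left:
  9+9 = 2 carry 1
  6+8+1 = F
  6+F = 5 carry 1
  4+A+1 = F
  4+D = 1 carry 1
  B+E+1 = A carry 1
  2+7+1 = A
  9+B = 4 carry 1
  4+0+1 = 5
  0+1 = 1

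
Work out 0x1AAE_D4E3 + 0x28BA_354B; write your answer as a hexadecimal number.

0x43690A2E

Add column by column in base 16, right to left:
  3+B = E
  E+4 = 2 carry 1
  4+5+1 = A
  D+3 = 0 carry 1
  E+A+1 = 9 carry 1
  A+B+1 = 6 carry 1
  A+8+1 = 3 carry 1
  1+2+1 = 4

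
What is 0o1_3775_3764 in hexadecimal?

0x17fd7f4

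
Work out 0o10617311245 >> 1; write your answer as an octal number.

0o4307544522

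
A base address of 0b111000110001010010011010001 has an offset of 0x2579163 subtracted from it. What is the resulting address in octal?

0b111000110001010010011010001 = 0o706122321 in octal.
0x2579163 = 0o225710543 in octal.
Subtract column by column in base 8:
  1-3 → 6 (borrow)
  2-4-1 → 5 (borrow)
  3-5-1 → 5 (borrow)
  2-0-1 → 1
  2-1 → 1
  1-7 → 2 (borrow)
  6-5-1 → 0
  0-2 → 6 (borrow)
  7-2-1 → 4

0o460211556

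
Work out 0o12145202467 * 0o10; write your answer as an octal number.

Multiply each base-8 digit by 8, carrying:
  7×8 = 56 → write 0 carry 7
  6×8+7 = 55 → write 7 carry 6
  4×8+6 = 38 → write 6 carry 4
  2×8+4 = 20 → write 4 carry 2
  0×8+2 = 2 → write 2
  2×8 = 16 → write 0 carry 2
  5×8+2 = 42 → write 2 carry 5
  4×8+5 = 37 → write 5 carry 4
  1×8+4 = 12 → write 4 carry 1
  2×8+1 = 17 → write 1 carry 2
  1×8+2 = 10 → write 2 carry 1
  remaining carry: 1

0o121452024670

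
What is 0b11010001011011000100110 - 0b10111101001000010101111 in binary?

0b10100010010101110111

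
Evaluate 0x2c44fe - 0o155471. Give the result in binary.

0b1010110110100111000101

0x2c44fe = 0b1011000100010011111110 in binary.
0o155471 = 0b1101101100111001 in binary.
Subtract column by column in base 2:
  0-1 → 1 (borrow)
  1-0-1 → 0
  1-0 → 1
  1-1 → 0
  1-1 → 0
  1-1 → 0
  1-0 → 1
  1-0 → 1
  0-1 → 1 (borrow)
  0-1-1 → 0 (borrow)
  1-0-1 → 0
  0-1 → 1 (borrow)
  0-1-1 → 0 (borrow)
  0-0-1 → 1 (borrow)
  1-1-1 → 1 (borrow)
  0-1-1 → 0 (borrow)
  0-0-1 → 1 (borrow)
  0-0-1 → 1 (borrow)
  1-0-1 → 0
  1-0 → 1
  0-0 → 0
  1-0 → 1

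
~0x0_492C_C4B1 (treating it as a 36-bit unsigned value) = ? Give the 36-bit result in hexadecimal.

Each hex digit d becomes F−d:
  0→F, 4→B, 9→6, 2→D, C→3, C→3, 4→B, B→4, 1→E

0xFB6D33B4E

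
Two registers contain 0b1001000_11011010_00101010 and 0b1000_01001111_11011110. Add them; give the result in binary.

Add column by column in base 2, right to left:
  0+0 = 0
  1+1 = 0 carry 1
  0+1+1 = 0 carry 1
  1+1+1 = 1 carry 1
  0+1+1 = 0 carry 1
  1+0+1 = 0 carry 1
  0+1+1 = 0 carry 1
  0+1+1 = 0 carry 1
  0+1+1 = 0 carry 1
  1+1+1 = 1 carry 1
  0+1+1 = 0 carry 1
  1+1+1 = 1 carry 1
  1+0+1 = 0 carry 1
  0+0+1 = 1
  1+1 = 0 carry 1
  1+0+1 = 0 carry 1
  0+0+1 = 1
  0+0 = 0
  0+0 = 0
  1+1 = 0 carry 1
  0+0+1 = 1
  0+0 = 0
  1+0 = 1

0b10100010010101000001000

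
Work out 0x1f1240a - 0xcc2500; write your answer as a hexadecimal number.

0x124ff0a

Subtract column by column in base 16:
  a-0 → a
  0-0 → 0
  4-5 → f (borrow)
  2-2-1 → f (borrow)
  1-c-1 → 4 (borrow)
  f-c-1 → 2
  1-0 → 1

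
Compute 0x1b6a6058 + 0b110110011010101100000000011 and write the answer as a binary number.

0b100010001101111011100001011011

0x1b6a6058 = 0b11011011010100110000001011000 in binary.
Add column by column in base 2, right to left:
  0+1 = 1
  0+1 = 1
  0+0 = 0
  1+0 = 1
  1+0 = 1
  0+0 = 0
  1+0 = 1
  0+0 = 0
  0+0 = 0
  0+0 = 0
  0+0 = 0
  0+1 = 1
  0+1 = 1
  1+0 = 1
  1+1 = 0 carry 1
  0+0+1 = 1
  0+1 = 1
  1+0 = 1
  0+1 = 1
  1+1 = 0 carry 1
  0+0+1 = 1
  1+0 = 1
  1+1 = 0 carry 1
  0+1+1 = 0 carry 1
  1+0+1 = 0 carry 1
  1+1+1 = 1 carry 1
  0+1+1 = 0 carry 1
  1+0+1 = 0 carry 1
  1+0+1 = 0 carry 1
  final carry 1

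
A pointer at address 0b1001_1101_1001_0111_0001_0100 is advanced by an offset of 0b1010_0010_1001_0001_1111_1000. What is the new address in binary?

Add column by column in base 2, right to left:
  0+0 = 0
  0+0 = 0
  1+0 = 1
  0+1 = 1
  1+1 = 0 carry 1
  0+1+1 = 0 carry 1
  0+1+1 = 0 carry 1
  0+1+1 = 0 carry 1
  1+1+1 = 1 carry 1
  1+0+1 = 0 carry 1
  1+0+1 = 0 carry 1
  0+0+1 = 1
  1+1 = 0 carry 1
  0+0+1 = 1
  0+0 = 0
  1+1 = 0 carry 1
  1+0+1 = 0 carry 1
  0+1+1 = 0 carry 1
  1+0+1 = 0 carry 1
  1+0+1 = 0 carry 1
  1+0+1 = 0 carry 1
  0+1+1 = 0 carry 1
  0+0+1 = 1
  1+1 = 0 carry 1
  final carry 1

0b1010000000010100100001100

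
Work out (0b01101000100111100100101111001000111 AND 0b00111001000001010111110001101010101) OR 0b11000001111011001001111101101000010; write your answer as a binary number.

0b11101001111011001101111101101000111

0b01101000100111100100101111001000111 AND 0b00111001000001010111110001101010101 = 0b00101000000001000100100001001000101.
Then OR with 0b11000001111011001001111101101000010.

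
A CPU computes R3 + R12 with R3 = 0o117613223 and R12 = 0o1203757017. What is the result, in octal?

Add column by column in base 8, right to left:
  3+7 = 2 carry 1
  2+1+1 = 4
  2+0 = 2
  3+7 = 2 carry 1
  1+5+1 = 7
  6+7 = 5 carry 1
  7+3+1 = 3 carry 1
  1+0+1 = 2
  1+2 = 3
  0+1 = 1

0o1323572242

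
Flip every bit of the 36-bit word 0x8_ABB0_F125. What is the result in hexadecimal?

0x7544F0EDA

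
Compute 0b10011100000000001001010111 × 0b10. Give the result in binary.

0b100111000000000010010101110

Multiply each base-2 digit by 2, carrying:
  1×2 = 2 → write 0 carry 1
  1×2+1 = 3 → write 1 carry 1
  1×2+1 = 3 → write 1 carry 1
  0×2+1 = 1 → write 1
  1×2 = 2 → write 0 carry 1
  0×2+1 = 1 → write 1
  1×2 = 2 → write 0 carry 1
  0×2+1 = 1 → write 1
  0×2 = 0 → write 0
  1×2 = 2 → write 0 carry 1
  0×2+1 = 1 → write 1
  0×2 = 0 → write 0
  0×2 = 0 → write 0
  0×2 = 0 → write 0
  0×2 = 0 → write 0
  0×2 = 0 → write 0
  0×2 = 0 → write 0
  0×2 = 0 → write 0
  0×2 = 0 → write 0
  0×2 = 0 → write 0
  1×2 = 2 → write 0 carry 1
  1×2+1 = 3 → write 1 carry 1
  1×2+1 = 3 → write 1 carry 1
  0×2+1 = 1 → write 1
  0×2 = 0 → write 0
  1×2 = 2 → write 0 carry 1
  remaining carry: 1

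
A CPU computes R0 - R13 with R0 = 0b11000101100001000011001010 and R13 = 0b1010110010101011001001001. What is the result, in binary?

0b1101111001011101010000001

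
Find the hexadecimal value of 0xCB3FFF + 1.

0xCB4000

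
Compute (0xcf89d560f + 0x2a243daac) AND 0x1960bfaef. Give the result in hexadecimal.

Add column by column in base 16, right to left:
  f+c = b carry 1
  0+a+1 = b
  6+a = 0 carry 1
  5+d+1 = 3 carry 1
  d+3+1 = 1 carry 1
  9+4+1 = e
  8+2 = a
  f+a = 9 carry 1
  c+2+1 = f
Sum = 0xf9ae130bb; now AND with 0x1960bfaef:
  f&1=1, 9&9=9, a&6=2, e&0=0, 1&b=1, 3&f=3, 0&a=0, b&e=a, b&f=b

0x1920130ab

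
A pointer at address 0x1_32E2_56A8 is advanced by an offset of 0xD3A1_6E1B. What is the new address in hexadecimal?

0x20683C4C3

Add column by column in base 16, right to left:
  8+B = 3 carry 1
  A+1+1 = C
  6+E = 4 carry 1
  5+6+1 = C
  2+1 = 3
  E+A = 8 carry 1
  2+3+1 = 6
  3+D = 0 carry 1
  1+0+1 = 2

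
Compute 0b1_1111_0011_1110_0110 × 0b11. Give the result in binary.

0b1011101101110110010

Multiply each base-2 digit by 3, carrying:
  0×3 = 0 → write 0
  1×3 = 3 → write 1 carry 1
  1×3+1 = 4 → write 0 carry 2
  0×3+2 = 2 → write 0 carry 1
  0×3+1 = 1 → write 1
  1×3 = 3 → write 1 carry 1
  1×3+1 = 4 → write 0 carry 2
  1×3+2 = 5 → write 1 carry 2
  1×3+2 = 5 → write 1 carry 2
  1×3+2 = 5 → write 1 carry 2
  0×3+2 = 2 → write 0 carry 1
  0×3+1 = 1 → write 1
  1×3 = 3 → write 1 carry 1
  1×3+1 = 4 → write 0 carry 2
  1×3+2 = 5 → write 1 carry 2
  1×3+2 = 5 → write 1 carry 2
  1×3+2 = 5 → write 1 carry 2
  remaining carry: 10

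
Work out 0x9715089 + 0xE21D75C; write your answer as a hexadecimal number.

0x179327E5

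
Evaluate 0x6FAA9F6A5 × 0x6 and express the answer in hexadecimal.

Multiply each base-16 digit by 6, carrying:
  5×6 = 30 → write E carry 1
  A×6+1 = 61 → write D carry 3
  6×6+3 = 39 → write 7 carry 2
  F×6+2 = 92 → write C carry 5
  9×6+5 = 59 → write B carry 3
  A×6+3 = 63 → write F carry 3
  A×6+3 = 63 → write F carry 3
  F×6+3 = 93 → write D carry 5
  6×6+5 = 41 → write 9 carry 2
  remaining carry: 2

0x29DFFBC7DE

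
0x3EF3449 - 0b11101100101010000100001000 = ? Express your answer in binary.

0x3EF3449 = 0b11111011110011010001001001 in binary.
Subtract column by column in base 2:
  1-0 → 1
  0-0 → 0
  0-0 → 0
  1-1 → 0
  0-0 → 0
  0-0 → 0
  1-0 → 1
  0-0 → 0
  0-1 → 1 (borrow)
  0-0-1 → 1 (borrow)
  1-0-1 → 0
  0-0 → 0
  1-0 → 1
  1-1 → 0
  0-0 → 0
  0-1 → 1 (borrow)
  1-0-1 → 0
  1-1 → 0
  1-0 → 1
  1-0 → 1
  0-1 → 1 (borrow)
  1-1-1 → 1 (borrow)
  1-0-1 → 0
  1-1 → 0
  1-1 → 0
  1-1 → 0

0b1111001001001101000001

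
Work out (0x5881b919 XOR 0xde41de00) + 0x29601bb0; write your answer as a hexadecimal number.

0xb02082c9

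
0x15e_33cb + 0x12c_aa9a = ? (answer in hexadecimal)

Add column by column in base 16, right to left:
  b+a = 5 carry 1
  c+9+1 = 6 carry 1
  3+a+1 = e
  3+a = d
  e+c = a carry 1
  5+2+1 = 8
  1+1 = 2

0x28ade65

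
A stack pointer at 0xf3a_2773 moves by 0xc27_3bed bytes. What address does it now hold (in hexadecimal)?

0x1b616360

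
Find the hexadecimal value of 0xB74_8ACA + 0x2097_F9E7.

0x2C0C84B1

Add column by column in base 16, right to left:
  A+7 = 1 carry 1
  C+E+1 = B carry 1
  A+9+1 = 4 carry 1
  8+F+1 = 8 carry 1
  4+7+1 = C
  7+9 = 0 carry 1
  B+0+1 = C
  0+2 = 2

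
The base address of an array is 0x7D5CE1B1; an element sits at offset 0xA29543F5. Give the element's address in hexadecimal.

0x11FF225A6

Add column by column in base 16, right to left:
  1+5 = 6
  B+F = A carry 1
  1+3+1 = 5
  E+4 = 2 carry 1
  C+5+1 = 2 carry 1
  5+9+1 = F
  D+2 = F
  7+A = 1 carry 1
  final carry 1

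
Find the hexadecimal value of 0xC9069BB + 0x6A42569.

0x13348F24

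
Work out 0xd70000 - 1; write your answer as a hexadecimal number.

The trailing 4 digits are 0, so subtracting 1 borrows through: they become F and the next digit up decrements.

0xd6ffff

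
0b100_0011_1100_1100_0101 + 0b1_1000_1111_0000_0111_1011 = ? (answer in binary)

0b111010010110101000000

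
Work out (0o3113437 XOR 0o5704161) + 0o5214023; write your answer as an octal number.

First 0o3113437 XOR 0o5704161 = 0o6617556.
Add column by column in base 8, right to left:
  6+3 = 1 carry 1
  5+2+1 = 0 carry 1
  5+0+1 = 6
  7+4 = 3 carry 1
  1+1+1 = 3
  6+2 = 0 carry 1
  6+5+1 = 4 carry 1
  final carry 1

0o14033601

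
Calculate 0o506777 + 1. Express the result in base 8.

The trailing 3 digits are 7 (max in base 8), so adding 1 cascades: they roll to 0 and the next digit up increments.

0o507000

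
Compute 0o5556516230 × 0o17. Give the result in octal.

Multiply each base-8 digit by 15, carrying:
  0×15 = 0 → write 0
  3×15 = 45 → write 5 carry 5
  2×15+5 = 35 → write 3 carry 4
  6×15+4 = 94 → write 6 carry 11
  1×15+11 = 26 → write 2 carry 3
  5×15+3 = 78 → write 6 carry 9
  6×15+9 = 99 → write 3 carry 12
  5×15+12 = 87 → write 7 carry 10
  5×15+10 = 85 → write 5 carry 10
  5×15+10 = 85 → write 5 carry 10
  remaining carry: 12

0o125573626350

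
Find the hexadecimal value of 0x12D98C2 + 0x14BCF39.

Add column by column in base 16, right to left:
  2+9 = B
  C+3 = F
  8+F = 7 carry 1
  9+C+1 = 6 carry 1
  D+B+1 = 9 carry 1
  2+4+1 = 7
  1+1 = 2

0x27967FB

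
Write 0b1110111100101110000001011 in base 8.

Group the bits in threes: 001 110 111 100 101 110 000 001 011 → 167456013.

0o167456013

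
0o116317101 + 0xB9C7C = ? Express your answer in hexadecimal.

0x1453ABD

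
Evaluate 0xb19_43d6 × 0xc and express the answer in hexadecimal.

0x852f2e08

Multiply each base-16 digit by 12, carrying:
  6×12 = 72 → write 8 carry 4
  d×12+4 = 160 → write 0 carry 10
  3×12+10 = 46 → write e carry 2
  4×12+2 = 50 → write 2 carry 3
  9×12+3 = 111 → write f carry 6
  1×12+6 = 18 → write 2 carry 1
  b×12+1 = 133 → write 5 carry 8
  remaining carry: 8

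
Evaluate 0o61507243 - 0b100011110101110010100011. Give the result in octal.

0b100011110101110010100011 = 0o43656243 in octal.
Subtract column by column in base 8:
  3-3 → 0
  4-4 → 0
  2-2 → 0
  7-6 → 1
  0-5 → 3 (borrow)
  5-6-1 → 6 (borrow)
  1-3-1 → 5 (borrow)
  6-4-1 → 1

0o15631000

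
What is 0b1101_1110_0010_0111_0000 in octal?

0o3361160

Group the bits in threes: 011 011 110 001 001 110 000 → 3361160.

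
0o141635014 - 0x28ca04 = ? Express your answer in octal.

0x28ca04 = 0o12145004 in octal.
Subtract column by column in base 8:
  4-4 → 0
  1-0 → 1
  0-0 → 0
  5-5 → 0
  3-4 → 7 (borrow)
  6-1-1 → 4
  1-2 → 7 (borrow)
  4-1-1 → 2
  1-0 → 1

0o127470010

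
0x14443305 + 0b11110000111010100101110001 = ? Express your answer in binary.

0b11000000001111101110001110110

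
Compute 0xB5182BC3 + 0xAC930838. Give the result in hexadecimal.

Add column by column in base 16, right to left:
  3+8 = B
  C+3 = F
  B+8 = 3 carry 1
  2+0+1 = 3
  8+3 = B
  1+9 = A
  5+C = 1 carry 1
  B+A+1 = 6 carry 1
  final carry 1

0x161AB33FB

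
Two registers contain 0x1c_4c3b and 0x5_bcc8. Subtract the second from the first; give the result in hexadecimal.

0x168f73

Subtract column by column in base 16:
  b-8 → 3
  3-c → 7 (borrow)
  c-c-1 → f (borrow)
  4-b-1 → 8 (borrow)
  c-5-1 → 6
  1-0 → 1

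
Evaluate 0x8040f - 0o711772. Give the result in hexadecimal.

0x47015

0o711772 = 0x393fa in hexadecimal.
Subtract column by column in base 16:
  f-a → 5
  0-f → 1 (borrow)
  4-3-1 → 0
  0-9 → 7 (borrow)
  8-3-1 → 4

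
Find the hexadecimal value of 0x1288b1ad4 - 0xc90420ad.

0x5f86fa27

Subtract column by column in base 16:
  4-d → 7 (borrow)
  d-a-1 → 2
  a-0 → a
  1-2 → f (borrow)
  b-4-1 → 6
  8-0 → 8
  8-9 → f (borrow)
  2-c-1 → 5 (borrow)
  1-0-1 → 0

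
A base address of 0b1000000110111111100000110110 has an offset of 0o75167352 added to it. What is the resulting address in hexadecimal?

0x910E720

0b1000000110111111100000110110 = 0x81BF836 in hexadecimal.
0o75167352 = 0xF4EEEA in hexadecimal.
Add column by column in base 16, right to left:
  6+A = 0 carry 1
  3+E+1 = 2 carry 1
  8+E+1 = 7 carry 1
  F+E+1 = E carry 1
  B+4+1 = 0 carry 1
  1+F+1 = 1 carry 1
  8+0+1 = 9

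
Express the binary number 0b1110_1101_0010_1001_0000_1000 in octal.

Group the bits in threes: 111 011 010 010 100 100 001 000 → 73224410.

0o73224410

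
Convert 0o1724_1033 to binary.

0b1111010100001000011011

Each octal digit is 3 bits: 1=001 7=111 2=010 4=100 1=001 0=000 3=011 3=011.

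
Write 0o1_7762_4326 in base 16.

0x1FF28D6

Each octal digit is 3 bits: 1=001 7=111 7=111 6=110 2=010 4=100 3=011 2=010 6=110.
Group the bits into nibbles: 0001 1111 1111 0010 1000 1101 0110 → 1FF28D6.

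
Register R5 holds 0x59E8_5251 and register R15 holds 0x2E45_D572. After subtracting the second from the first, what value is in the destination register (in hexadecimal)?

0x2BA27CDF

Subtract column by column in base 16:
  1-2 → F (borrow)
  5-7-1 → D (borrow)
  2-5-1 → C (borrow)
  5-D-1 → 7 (borrow)
  8-5-1 → 2
  E-4 → A
  9-E → B (borrow)
  5-2-1 → 2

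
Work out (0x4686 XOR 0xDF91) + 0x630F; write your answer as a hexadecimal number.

First 0x4686 XOR 0xDF91 = 0x9917.
Add column by column in base 16, right to left:
  7+F = 6 carry 1
  1+0+1 = 2
  9+3 = C
  9+6 = F

0xFC26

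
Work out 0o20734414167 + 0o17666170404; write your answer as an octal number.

Add column by column in base 8, right to left:
  7+4 = 3 carry 1
  6+0+1 = 7
  1+4 = 5
  4+0 = 4
  1+7 = 0 carry 1
  4+1+1 = 6
  4+6 = 2 carry 1
  3+6+1 = 2 carry 1
  7+6+1 = 6 carry 1
  0+7+1 = 0 carry 1
  2+1+1 = 4

0o40622604573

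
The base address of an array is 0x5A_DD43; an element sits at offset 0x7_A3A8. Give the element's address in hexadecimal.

Add column by column in base 16, right to left:
  3+8 = B
  4+A = E
  D+3 = 0 carry 1
  D+A+1 = 8 carry 1
  A+7+1 = 2 carry 1
  5+0+1 = 6

0x6280EB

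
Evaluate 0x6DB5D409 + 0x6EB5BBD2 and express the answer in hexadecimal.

Add column by column in base 16, right to left:
  9+2 = B
  0+D = D
  4+B = F
  D+B = 8 carry 1
  5+5+1 = B
  B+B = 6 carry 1
  D+E+1 = C carry 1
  6+6+1 = D

0xDC6B8FDB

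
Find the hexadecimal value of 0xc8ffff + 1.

0xc90000

The trailing 4 digits are F (max in base 16), so adding 1 cascades: they roll to 0 and the next digit up increments.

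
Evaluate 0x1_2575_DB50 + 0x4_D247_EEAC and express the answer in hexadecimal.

Add column by column in base 16, right to left:
  0+C = C
  5+A = F
  B+E = 9 carry 1
  D+E+1 = C carry 1
  5+7+1 = D
  7+4 = B
  5+2 = 7
  2+D = F
  1+4 = 5

0x5F7BDC9FC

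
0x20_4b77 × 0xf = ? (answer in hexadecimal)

0x1e46bf9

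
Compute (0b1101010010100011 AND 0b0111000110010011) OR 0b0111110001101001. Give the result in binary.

0b111110011101011

0b1101010010100011 AND 0b0111000110010011 = 0b0101000010000011.
Then OR with 0b0111110001101001.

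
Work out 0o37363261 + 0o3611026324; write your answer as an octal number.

0o3650411605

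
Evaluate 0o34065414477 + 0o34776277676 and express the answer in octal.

Add column by column in base 8, right to left:
  7+6 = 5 carry 1
  7+7+1 = 7 carry 1
  4+6+1 = 3 carry 1
  4+7+1 = 4 carry 1
  1+7+1 = 1 carry 1
  4+2+1 = 7
  5+6 = 3 carry 1
  6+7+1 = 6 carry 1
  0+7+1 = 0 carry 1
  4+4+1 = 1 carry 1
  3+3+1 = 7

0o71063714375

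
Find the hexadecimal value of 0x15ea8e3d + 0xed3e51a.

0x24be7357

Add column by column in base 16, right to left:
  d+a = 7 carry 1
  3+1+1 = 5
  e+5 = 3 carry 1
  8+e+1 = 7 carry 1
  a+3+1 = e
  e+d = b carry 1
  5+e+1 = 4 carry 1
  1+0+1 = 2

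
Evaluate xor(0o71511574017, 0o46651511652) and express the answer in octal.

0o37340065645

XOR each oct digit independently (no carries):
  7^4=3, 1^6=7, 5^6=3, 1^5=4, 1^1=0, 5^5=0, 7^1=6, 4^1=5, 0^6=6, 1^5=4, 7^2=5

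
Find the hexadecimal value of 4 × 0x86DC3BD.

0x21B70EF4

Multiply each base-16 digit by 4, carrying:
  D×4 = 52 → write 4 carry 3
  B×4+3 = 47 → write F carry 2
  3×4+2 = 14 → write E
  C×4 = 48 → write 0 carry 3
  D×4+3 = 55 → write 7 carry 3
  6×4+3 = 27 → write B carry 1
  8×4+1 = 33 → write 1 carry 2
  remaining carry: 2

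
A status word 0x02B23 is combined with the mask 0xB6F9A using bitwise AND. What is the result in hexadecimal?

0x02B02

AND each hex digit independently (no carries):
  0&B=0, 2&6=2, B&F=B, 2&9=0, 3&A=2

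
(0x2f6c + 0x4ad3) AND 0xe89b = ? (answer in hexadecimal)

0x681b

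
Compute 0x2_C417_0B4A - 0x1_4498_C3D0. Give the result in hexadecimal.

0x17F7E477A

Subtract column by column in base 16:
  A-0 → A
  4-D → 7 (borrow)
  B-3-1 → 7
  0-C → 4 (borrow)
  7-8-1 → E (borrow)
  1-9-1 → 7 (borrow)
  4-4-1 → F (borrow)
  C-4-1 → 7
  2-1 → 1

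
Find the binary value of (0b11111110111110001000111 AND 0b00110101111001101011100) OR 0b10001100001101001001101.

0b11111110111110001000111 AND 0b00110101111001101011100 = 0b00110100111000001000100.
Then OR with 0b10001100001101001001101.

0b10111100111101001001101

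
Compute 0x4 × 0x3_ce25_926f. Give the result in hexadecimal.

Multiply each base-16 digit by 4, carrying:
  f×4 = 60 → write c carry 3
  6×4+3 = 27 → write b carry 1
  2×4+1 = 9 → write 9
  9×4 = 36 → write 4 carry 2
  5×4+2 = 22 → write 6 carry 1
  2×4+1 = 9 → write 9
  e×4 = 56 → write 8 carry 3
  c×4+3 = 51 → write 3 carry 3
  3×4+3 = 15 → write f

0xf389649bc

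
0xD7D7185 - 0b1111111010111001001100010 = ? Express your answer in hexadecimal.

0xB7FFF23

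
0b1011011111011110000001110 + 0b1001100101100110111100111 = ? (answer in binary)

0b10101000101000100111110101

Add column by column in base 2, right to left:
  0+1 = 1
  1+1 = 0 carry 1
  1+1+1 = 1 carry 1
  1+0+1 = 0 carry 1
  0+0+1 = 1
  0+1 = 1
  0+1 = 1
  0+1 = 1
  0+1 = 1
  0+0 = 0
  1+1 = 0 carry 1
  1+1+1 = 1 carry 1
  1+0+1 = 0 carry 1
  1+0+1 = 0 carry 1
  0+1+1 = 0 carry 1
  1+1+1 = 1 carry 1
  1+0+1 = 0 carry 1
  1+1+1 = 1 carry 1
  1+0+1 = 0 carry 1
  1+0+1 = 0 carry 1
  0+1+1 = 0 carry 1
  1+1+1 = 1 carry 1
  1+0+1 = 0 carry 1
  0+0+1 = 1
  1+1 = 0 carry 1
  final carry 1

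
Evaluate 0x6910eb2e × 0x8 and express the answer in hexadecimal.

Multiply each base-16 digit by 8, carrying:
  e×8 = 112 → write 0 carry 7
  2×8+7 = 23 → write 7 carry 1
  b×8+1 = 89 → write 9 carry 5
  e×8+5 = 117 → write 5 carry 7
  0×8+7 = 7 → write 7
  1×8 = 8 → write 8
  9×8 = 72 → write 8 carry 4
  6×8+4 = 52 → write 4 carry 3
  remaining carry: 3

0x348875970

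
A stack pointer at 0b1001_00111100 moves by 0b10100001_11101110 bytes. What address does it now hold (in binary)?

Add column by column in base 2, right to left:
  0+0 = 0
  0+1 = 1
  1+1 = 0 carry 1
  1+1+1 = 1 carry 1
  1+0+1 = 0 carry 1
  1+1+1 = 1 carry 1
  0+1+1 = 0 carry 1
  0+1+1 = 0 carry 1
  1+1+1 = 1 carry 1
  0+0+1 = 1
  0+0 = 0
  1+0 = 1
  0+0 = 0
  0+1 = 1
  0+0 = 0
  0+1 = 1

0b1010101100101010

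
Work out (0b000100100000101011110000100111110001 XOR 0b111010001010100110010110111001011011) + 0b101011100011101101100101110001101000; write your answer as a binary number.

First 0b000100100000101011110000100111110001 XOR 0b111010001010100110010110111001011011 = 0b111110101010001101100110011110101010.
Add column by column in base 2, right to left:
  0+0 = 0
  1+0 = 1
  0+0 = 0
  1+1 = 0 carry 1
  0+0+1 = 1
  1+1 = 0 carry 1
  0+1+1 = 0 carry 1
  1+0+1 = 0 carry 1
  1+0+1 = 0 carry 1
  1+0+1 = 0 carry 1
  1+1+1 = 1 carry 1
  0+1+1 = 0 carry 1
  0+1+1 = 0 carry 1
  1+0+1 = 0 carry 1
  1+1+1 = 1 carry 1
  0+0+1 = 1
  0+0 = 0
  1+1 = 0 carry 1
  1+1+1 = 1 carry 1
  0+0+1 = 1
  1+1 = 0 carry 1
  1+1+1 = 1 carry 1
  0+0+1 = 1
  0+1 = 1
  0+1 = 1
  1+1 = 0 carry 1
  0+0+1 = 1
  1+0 = 1
  0+0 = 0
  1+1 = 0 carry 1
  0+1+1 = 0 carry 1
  1+1+1 = 1 carry 1
  1+0+1 = 0 carry 1
  1+1+1 = 1 carry 1
  1+0+1 = 0 carry 1
  1+1+1 = 1 carry 1
  final carry 1

0b1101010001101111011001100010000010010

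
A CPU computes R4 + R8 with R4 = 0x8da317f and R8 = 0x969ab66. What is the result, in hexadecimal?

0x1243dce5

Add column by column in base 16, right to left:
  f+6 = 5 carry 1
  7+6+1 = e
  1+b = c
  3+a = d
  a+9 = 3 carry 1
  d+6+1 = 4 carry 1
  8+9+1 = 2 carry 1
  final carry 1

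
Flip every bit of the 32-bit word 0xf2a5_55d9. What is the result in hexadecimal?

0x0d5aaa26

Each hex digit d becomes f−d:
  f→0, 2→d, a→5, 5→a, 5→a, 5→a, d→2, 9→6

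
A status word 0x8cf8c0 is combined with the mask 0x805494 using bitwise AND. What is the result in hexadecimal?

0x805080

AND each hex digit independently (no carries):
  8&8=8, c&0=0, f&5=5, 8&4=0, c&9=8, 0&4=0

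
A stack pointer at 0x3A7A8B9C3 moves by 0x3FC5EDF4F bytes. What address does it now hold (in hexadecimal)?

Add column by column in base 16, right to left:
  3+F = 2 carry 1
  C+4+1 = 1 carry 1
  9+F+1 = 9 carry 1
  B+D+1 = 9 carry 1
  8+E+1 = 7 carry 1
  A+5+1 = 0 carry 1
  7+C+1 = 4 carry 1
  A+F+1 = A carry 1
  3+3+1 = 7

0x7A4079912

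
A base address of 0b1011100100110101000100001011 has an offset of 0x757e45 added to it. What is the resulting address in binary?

0x757e45 = 0b11101010111111001000101 in binary.
Add column by column in base 2, right to left:
  1+1 = 0 carry 1
  1+0+1 = 0 carry 1
  0+1+1 = 0 carry 1
  1+0+1 = 0 carry 1
  0+0+1 = 1
  0+0 = 0
  0+1 = 1
  0+0 = 0
  1+0 = 1
  0+1 = 1
  0+1 = 1
  0+1 = 1
  1+1 = 0 carry 1
  0+1+1 = 0 carry 1
  1+1+1 = 1 carry 1
  0+0+1 = 1
  1+1 = 0 carry 1
  1+0+1 = 0 carry 1
  0+1+1 = 0 carry 1
  0+0+1 = 1
  1+1 = 0 carry 1
  0+1+1 = 0 carry 1
  0+1+1 = 0 carry 1
  1+0+1 = 0 carry 1
  1+0+1 = 0 carry 1
  1+0+1 = 0 carry 1
  0+0+1 = 1
  1+0 = 1

0b1100000010001100111101010000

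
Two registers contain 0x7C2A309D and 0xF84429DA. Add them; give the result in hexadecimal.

Add column by column in base 16, right to left:
  D+A = 7 carry 1
  9+D+1 = 7 carry 1
  0+9+1 = A
  3+2 = 5
  A+4 = E
  2+4 = 6
  C+8 = 4 carry 1
  7+F+1 = 7 carry 1
  final carry 1

0x1746E5A77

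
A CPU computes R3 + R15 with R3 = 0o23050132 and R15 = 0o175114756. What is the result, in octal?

0o220165110

Add column by column in base 8, right to left:
  2+6 = 0 carry 1
  3+5+1 = 1 carry 1
  1+7+1 = 1 carry 1
  0+4+1 = 5
  5+1 = 6
  0+1 = 1
  3+5 = 0 carry 1
  2+7+1 = 2 carry 1
  0+1+1 = 2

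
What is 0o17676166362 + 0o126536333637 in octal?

Add column by column in base 8, right to left:
  2+7 = 1 carry 1
  6+3+1 = 2 carry 1
  3+6+1 = 2 carry 1
  6+3+1 = 2 carry 1
  6+3+1 = 2 carry 1
  1+3+1 = 5
  6+6 = 4 carry 1
  7+3+1 = 3 carry 1
  6+5+1 = 4 carry 1
  7+6+1 = 6 carry 1
  1+2+1 = 4
  0+1 = 1

0o146434522221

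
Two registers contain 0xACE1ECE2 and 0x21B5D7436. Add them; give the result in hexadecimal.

0x2C83F6118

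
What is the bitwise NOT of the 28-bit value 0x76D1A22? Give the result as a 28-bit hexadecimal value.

0x892E5DD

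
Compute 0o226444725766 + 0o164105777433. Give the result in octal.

Add column by column in base 8, right to left:
  6+3 = 1 carry 1
  6+3+1 = 2 carry 1
  7+4+1 = 4 carry 1
  5+7+1 = 5 carry 1
  2+7+1 = 2 carry 1
  7+7+1 = 7 carry 1
  4+5+1 = 2 carry 1
  4+0+1 = 5
  4+1 = 5
  6+4 = 2 carry 1
  2+6+1 = 1 carry 1
  2+1+1 = 4

0o412552725421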